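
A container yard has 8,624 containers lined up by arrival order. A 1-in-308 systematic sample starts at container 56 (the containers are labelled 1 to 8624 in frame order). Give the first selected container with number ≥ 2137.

k = 308
Steps past start: ⌈(2137 − 56)/308⌉ = ⌈2081/308⌉ = 7
Selected container: 56 + 7×308 = 2212

2212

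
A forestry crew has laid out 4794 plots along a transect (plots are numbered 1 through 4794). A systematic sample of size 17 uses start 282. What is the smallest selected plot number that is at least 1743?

1974

k = 4794/17 = 282
Steps past start: ⌈(1743 − 282)/282⌉ = ⌈1461/282⌉ = 6
Selected plot: 282 + 6×282 = 1974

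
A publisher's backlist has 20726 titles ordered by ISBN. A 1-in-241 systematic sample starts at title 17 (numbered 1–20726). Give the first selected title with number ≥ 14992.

k = 241
Steps past start: ⌈(14992 − 17)/241⌉ = ⌈14975/241⌉ = 63
Selected title: 17 + 63×241 = 15200

15200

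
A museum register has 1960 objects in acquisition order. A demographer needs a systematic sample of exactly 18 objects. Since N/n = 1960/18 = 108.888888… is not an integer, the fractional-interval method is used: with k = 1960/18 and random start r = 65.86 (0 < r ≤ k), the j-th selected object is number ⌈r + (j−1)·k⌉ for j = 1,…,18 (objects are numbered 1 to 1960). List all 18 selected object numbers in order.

j=1: r + 0k = 65.86 → ⌈·⌉ = 66
j=2: r + 1k = 174.748888… → ⌈·⌉ = 175
j=3: r + 2k = 283.637777… → ⌈·⌉ = 284
j=4: r + 3k = 392.526666… → ⌈·⌉ = 393
j=5: r + 4k = 501.415555… → ⌈·⌉ = 502
j=6: r + 5k = 610.304444… → ⌈·⌉ = 611
j=7: r + 6k = 719.193333… → ⌈·⌉ = 720
j=8: r + 7k = 828.082222… → ⌈·⌉ = 829
j=9: r + 8k = 936.971111… → ⌈·⌉ = 937
j=10: r + 9k = 1045.86 → ⌈·⌉ = 1046
j=11: r + 10k = 1154.748888… → ⌈·⌉ = 1155
j=12: r + 11k = 1263.637777… → ⌈·⌉ = 1264
j=13: r + 12k = 1372.526666… → ⌈·⌉ = 1373
j=14: r + 13k = 1481.415555… → ⌈·⌉ = 1482
j=15: r + 14k = 1590.304444… → ⌈·⌉ = 1591
j=16: r + 15k = 1699.193333… → ⌈·⌉ = 1700
j=17: r + 16k = 1808.082222… → ⌈·⌉ = 1809
j=18: r + 17k = 1916.971111… → ⌈·⌉ = 1917

66, 175, 284, 393, 502, 611, 720, 829, 937, 1046, 1155, 1264, 1373, 1482, 1591, 1700, 1809, 1917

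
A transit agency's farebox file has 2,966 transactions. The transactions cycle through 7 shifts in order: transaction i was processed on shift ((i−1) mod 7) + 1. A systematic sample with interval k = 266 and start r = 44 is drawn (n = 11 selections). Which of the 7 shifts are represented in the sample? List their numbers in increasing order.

Consecutive selections differ by k = 266, so their shift numbers differ by 266 mod 7 = 0.
gcd(266, 7) = 7, so the sample visits 7/7 = 1 distinct residues mod 7.
Start 44 is shift 2; the shifts hit are 2.

2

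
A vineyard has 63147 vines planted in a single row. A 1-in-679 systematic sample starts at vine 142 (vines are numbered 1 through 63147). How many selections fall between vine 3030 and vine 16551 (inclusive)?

20

k = 679
First selection ≥ 3030: 142 + ⌈(3030−142)/679⌉·679 = 142 + 5×679 = 3537
Last selection ≤ 16551: 142 + ⌊(16551−142)/679⌋·679 = 142 + 24×679 = 16438
Count = 24 − 5 + 1 = 20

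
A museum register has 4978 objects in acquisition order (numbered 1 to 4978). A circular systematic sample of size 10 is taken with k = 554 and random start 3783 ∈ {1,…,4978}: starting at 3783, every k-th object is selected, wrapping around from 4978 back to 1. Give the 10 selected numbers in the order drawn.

3783, 4337, 4891, 467, 1021, 1575, 2129, 2683, 3237, 3791

Selection 1: 3783
Selection 2: 3783 + 554 = 4337
Selection 3: 4337 + 554 = 4891
Selection 4: 4891 + 554 = 5445 → 5445 − 4978 = 467
Selection 5: 467 + 554 = 1021
Selection 6: 1021 + 554 = 1575
Selection 7: 1575 + 554 = 2129
Selection 8: 2129 + 554 = 2683
Selection 9: 2683 + 554 = 3237
Selection 10: 3237 + 554 = 3791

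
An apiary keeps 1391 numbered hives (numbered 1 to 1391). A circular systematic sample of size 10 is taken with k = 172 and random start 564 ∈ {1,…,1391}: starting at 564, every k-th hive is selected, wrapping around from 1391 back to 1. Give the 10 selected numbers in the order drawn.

Selection 1: 564
Selection 2: 564 + 172 = 736
Selection 3: 736 + 172 = 908
Selection 4: 908 + 172 = 1080
Selection 5: 1080 + 172 = 1252
Selection 6: 1252 + 172 = 1424 → 1424 − 1391 = 33
Selection 7: 33 + 172 = 205
Selection 8: 205 + 172 = 377
Selection 9: 377 + 172 = 549
Selection 10: 549 + 172 = 721

564, 736, 908, 1080, 1252, 33, 205, 377, 549, 721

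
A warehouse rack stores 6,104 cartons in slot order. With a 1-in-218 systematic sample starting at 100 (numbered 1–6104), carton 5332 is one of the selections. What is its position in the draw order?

k = 218
position = (5332 − 100)/218 + 1 = 5232/218 + 1 = 24 + 1 = 25

25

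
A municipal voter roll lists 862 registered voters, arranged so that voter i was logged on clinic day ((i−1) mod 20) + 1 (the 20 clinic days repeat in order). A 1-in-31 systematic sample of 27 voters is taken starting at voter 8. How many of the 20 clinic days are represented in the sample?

Consecutive selections differ by k = 31, so their clinic day numbers differ by 31 mod 20 = 11.
gcd(31, 20) = 1, so the sample visits 20/1 = 20 distinct residues mod 20.
Start 8 is clinic day 8; the clinic days hit are 1, 2, 3, 4, 5, 6, 7, 8, 9, 10, 11, 12, 13, 14, 15, 16, 17, 18, 19, 20.

20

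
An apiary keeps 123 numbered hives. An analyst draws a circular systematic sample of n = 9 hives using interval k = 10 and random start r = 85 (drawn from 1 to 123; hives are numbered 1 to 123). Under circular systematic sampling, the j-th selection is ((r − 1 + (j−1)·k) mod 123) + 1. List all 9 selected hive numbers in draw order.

85, 95, 105, 115, 2, 12, 22, 32, 42

Selection 1: 85
Selection 2: 85 + 10 = 95
Selection 3: 95 + 10 = 105
Selection 4: 105 + 10 = 115
Selection 5: 115 + 10 = 125 → 125 − 123 = 2
Selection 6: 2 + 10 = 12
Selection 7: 12 + 10 = 22
Selection 8: 22 + 10 = 32
Selection 9: 32 + 10 = 42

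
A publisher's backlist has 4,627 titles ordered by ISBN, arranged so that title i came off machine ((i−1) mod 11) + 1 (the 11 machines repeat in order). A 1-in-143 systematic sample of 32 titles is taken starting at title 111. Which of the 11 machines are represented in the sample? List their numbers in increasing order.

1

Consecutive selections differ by k = 143, so their machine numbers differ by 143 mod 11 = 0.
gcd(143, 11) = 11, so the sample visits 11/11 = 1 distinct residues mod 11.
Start 111 is machine 1; the machines hit are 1.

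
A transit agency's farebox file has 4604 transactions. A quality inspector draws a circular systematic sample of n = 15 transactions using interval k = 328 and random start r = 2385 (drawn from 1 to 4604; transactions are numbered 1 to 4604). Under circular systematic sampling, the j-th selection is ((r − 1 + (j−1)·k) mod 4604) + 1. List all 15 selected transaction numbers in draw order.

2385, 2713, 3041, 3369, 3697, 4025, 4353, 77, 405, 733, 1061, 1389, 1717, 2045, 2373

Selection 1: 2385
Selection 2: 2385 + 328 = 2713
Selection 3: 2713 + 328 = 3041
Selection 4: 3041 + 328 = 3369
Selection 5: 3369 + 328 = 3697
Selection 6: 3697 + 328 = 4025
Selection 7: 4025 + 328 = 4353
Selection 8: 4353 + 328 = 4681 → 4681 − 4604 = 77
Selection 9: 77 + 328 = 405
Selection 10: 405 + 328 = 733
Selection 11: 733 + 328 = 1061
Selection 12: 1061 + 328 = 1389
Selection 13: 1389 + 328 = 1717
Selection 14: 1717 + 328 = 2045
Selection 15: 2045 + 328 = 2373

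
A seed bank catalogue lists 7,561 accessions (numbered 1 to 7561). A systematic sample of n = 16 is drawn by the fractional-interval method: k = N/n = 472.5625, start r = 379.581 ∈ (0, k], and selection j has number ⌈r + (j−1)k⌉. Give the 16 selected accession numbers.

j=1: r + 0k = 379.581 → ⌈·⌉ = 380
j=2: r + 1k = 852.1435 → ⌈·⌉ = 853
j=3: r + 2k = 1324.706 → ⌈·⌉ = 1325
j=4: r + 3k = 1797.2685 → ⌈·⌉ = 1798
j=5: r + 4k = 2269.831 → ⌈·⌉ = 2270
j=6: r + 5k = 2742.3935 → ⌈·⌉ = 2743
j=7: r + 6k = 3214.956 → ⌈·⌉ = 3215
j=8: r + 7k = 3687.5185 → ⌈·⌉ = 3688
j=9: r + 8k = 4160.081 → ⌈·⌉ = 4161
j=10: r + 9k = 4632.6435 → ⌈·⌉ = 4633
j=11: r + 10k = 5105.206 → ⌈·⌉ = 5106
j=12: r + 11k = 5577.7685 → ⌈·⌉ = 5578
j=13: r + 12k = 6050.331 → ⌈·⌉ = 6051
j=14: r + 13k = 6522.8935 → ⌈·⌉ = 6523
j=15: r + 14k = 6995.456 → ⌈·⌉ = 6996
j=16: r + 15k = 7468.0185 → ⌈·⌉ = 7469

380, 853, 1325, 1798, 2270, 2743, 3215, 3688, 4161, 4633, 5106, 5578, 6051, 6523, 6996, 7469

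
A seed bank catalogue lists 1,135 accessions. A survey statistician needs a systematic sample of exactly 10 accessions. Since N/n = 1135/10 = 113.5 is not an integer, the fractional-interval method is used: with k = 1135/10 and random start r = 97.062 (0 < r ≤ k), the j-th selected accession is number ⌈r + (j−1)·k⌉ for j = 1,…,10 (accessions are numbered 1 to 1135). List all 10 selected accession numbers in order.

j=1: r + 0k = 97.062 → ⌈·⌉ = 98
j=2: r + 1k = 210.562 → ⌈·⌉ = 211
j=3: r + 2k = 324.062 → ⌈·⌉ = 325
j=4: r + 3k = 437.562 → ⌈·⌉ = 438
j=5: r + 4k = 551.062 → ⌈·⌉ = 552
j=6: r + 5k = 664.562 → ⌈·⌉ = 665
j=7: r + 6k = 778.062 → ⌈·⌉ = 779
j=8: r + 7k = 891.562 → ⌈·⌉ = 892
j=9: r + 8k = 1005.062 → ⌈·⌉ = 1006
j=10: r + 9k = 1118.562 → ⌈·⌉ = 1119

98, 211, 325, 438, 552, 665, 779, 892, 1006, 1119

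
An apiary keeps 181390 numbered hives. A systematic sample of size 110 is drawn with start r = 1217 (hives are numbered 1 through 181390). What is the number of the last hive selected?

k = 181390/110 = 1649
110th selection = r + (110−1)·k = 1217 + 109×1649 = 1217 + 179741 = 180958

180958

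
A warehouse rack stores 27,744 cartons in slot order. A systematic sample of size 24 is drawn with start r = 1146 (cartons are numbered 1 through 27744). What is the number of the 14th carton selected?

16174

k = 27744/24 = 1156
14th selection = r + (14−1)·k = 1146 + 13×1156 = 1146 + 15028 = 16174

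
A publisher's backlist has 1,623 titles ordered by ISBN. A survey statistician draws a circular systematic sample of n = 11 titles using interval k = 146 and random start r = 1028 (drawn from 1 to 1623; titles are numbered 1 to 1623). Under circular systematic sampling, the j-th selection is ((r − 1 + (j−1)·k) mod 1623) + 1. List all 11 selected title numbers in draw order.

1028, 1174, 1320, 1466, 1612, 135, 281, 427, 573, 719, 865

Selection 1: 1028
Selection 2: 1028 + 146 = 1174
Selection 3: 1174 + 146 = 1320
Selection 4: 1320 + 146 = 1466
Selection 5: 1466 + 146 = 1612
Selection 6: 1612 + 146 = 1758 → 1758 − 1623 = 135
Selection 7: 135 + 146 = 281
Selection 8: 281 + 146 = 427
Selection 9: 427 + 146 = 573
Selection 10: 573 + 146 = 719
Selection 11: 719 + 146 = 865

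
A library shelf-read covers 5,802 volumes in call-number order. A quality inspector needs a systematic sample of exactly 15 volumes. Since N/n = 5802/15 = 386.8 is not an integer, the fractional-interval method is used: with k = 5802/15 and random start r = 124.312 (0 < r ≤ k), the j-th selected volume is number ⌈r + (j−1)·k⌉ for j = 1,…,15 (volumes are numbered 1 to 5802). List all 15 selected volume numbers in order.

j=1: r + 0k = 124.312 → ⌈·⌉ = 125
j=2: r + 1k = 511.112 → ⌈·⌉ = 512
j=3: r + 2k = 897.912 → ⌈·⌉ = 898
j=4: r + 3k = 1284.712 → ⌈·⌉ = 1285
j=5: r + 4k = 1671.512 → ⌈·⌉ = 1672
j=6: r + 5k = 2058.312 → ⌈·⌉ = 2059
j=7: r + 6k = 2445.112 → ⌈·⌉ = 2446
j=8: r + 7k = 2831.912 → ⌈·⌉ = 2832
j=9: r + 8k = 3218.712 → ⌈·⌉ = 3219
j=10: r + 9k = 3605.512 → ⌈·⌉ = 3606
j=11: r + 10k = 3992.312 → ⌈·⌉ = 3993
j=12: r + 11k = 4379.112 → ⌈·⌉ = 4380
j=13: r + 12k = 4765.912 → ⌈·⌉ = 4766
j=14: r + 13k = 5152.712 → ⌈·⌉ = 5153
j=15: r + 14k = 5539.512 → ⌈·⌉ = 5540

125, 512, 898, 1285, 1672, 2059, 2446, 2832, 3219, 3606, 3993, 4380, 4766, 5153, 5540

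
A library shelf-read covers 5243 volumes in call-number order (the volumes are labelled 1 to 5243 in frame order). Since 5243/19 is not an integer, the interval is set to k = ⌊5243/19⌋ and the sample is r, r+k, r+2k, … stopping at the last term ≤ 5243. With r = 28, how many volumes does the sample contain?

19

k = ⌊5243/19⌋ = 275
Achieved size = ⌊(5243 − 28)/275⌋ + 1 = ⌊5215/275⌋ + 1 = 18 + 1 = 19
(last selection: 28 + 18×275 = 4978 ≤ 5243; next would be 5253 > 5243)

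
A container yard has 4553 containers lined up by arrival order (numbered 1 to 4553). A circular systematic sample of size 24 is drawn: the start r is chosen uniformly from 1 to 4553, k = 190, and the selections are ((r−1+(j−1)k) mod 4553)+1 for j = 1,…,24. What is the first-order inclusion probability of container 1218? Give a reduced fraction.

24/4553

For each position j, as r ranges over 1…4553 the j-th selection hits every container exactly once, so container 1218 is selected for exactly 24 of the 4553 starts.
Inclusion probability = 24/4553.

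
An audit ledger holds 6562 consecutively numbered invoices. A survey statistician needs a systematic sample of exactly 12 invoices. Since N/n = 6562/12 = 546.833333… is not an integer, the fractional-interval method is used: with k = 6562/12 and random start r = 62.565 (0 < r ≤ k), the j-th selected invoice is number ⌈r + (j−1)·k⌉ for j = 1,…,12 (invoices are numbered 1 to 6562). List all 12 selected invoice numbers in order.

j=1: r + 0k = 62.565 → ⌈·⌉ = 63
j=2: r + 1k = 609.398333… → ⌈·⌉ = 610
j=3: r + 2k = 1156.231666… → ⌈·⌉ = 1157
j=4: r + 3k = 1703.065 → ⌈·⌉ = 1704
j=5: r + 4k = 2249.898333… → ⌈·⌉ = 2250
j=6: r + 5k = 2796.731666… → ⌈·⌉ = 2797
j=7: r + 6k = 3343.565 → ⌈·⌉ = 3344
j=8: r + 7k = 3890.398333… → ⌈·⌉ = 3891
j=9: r + 8k = 4437.231666… → ⌈·⌉ = 4438
j=10: r + 9k = 4984.065 → ⌈·⌉ = 4985
j=11: r + 10k = 5530.898333… → ⌈·⌉ = 5531
j=12: r + 11k = 6077.731666… → ⌈·⌉ = 6078

63, 610, 1157, 1704, 2250, 2797, 3344, 3891, 4438, 4985, 5531, 6078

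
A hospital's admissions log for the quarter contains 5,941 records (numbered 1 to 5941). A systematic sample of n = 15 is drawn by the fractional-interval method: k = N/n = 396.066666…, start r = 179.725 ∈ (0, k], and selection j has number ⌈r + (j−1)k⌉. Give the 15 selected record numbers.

180, 576, 972, 1368, 1764, 2161, 2557, 2953, 3349, 3745, 4141, 4537, 4933, 5329, 5725

j=1: r + 0k = 179.725 → ⌈·⌉ = 180
j=2: r + 1k = 575.791666… → ⌈·⌉ = 576
j=3: r + 2k = 971.858333… → ⌈·⌉ = 972
j=4: r + 3k = 1367.925 → ⌈·⌉ = 1368
j=5: r + 4k = 1763.991666… → ⌈·⌉ = 1764
j=6: r + 5k = 2160.058333… → ⌈·⌉ = 2161
j=7: r + 6k = 2556.125 → ⌈·⌉ = 2557
j=8: r + 7k = 2952.191666… → ⌈·⌉ = 2953
j=9: r + 8k = 3348.258333… → ⌈·⌉ = 3349
j=10: r + 9k = 3744.325 → ⌈·⌉ = 3745
j=11: r + 10k = 4140.391666… → ⌈·⌉ = 4141
j=12: r + 11k = 4536.458333… → ⌈·⌉ = 4537
j=13: r + 12k = 4932.525 → ⌈·⌉ = 4933
j=14: r + 13k = 5328.591666… → ⌈·⌉ = 5329
j=15: r + 14k = 5724.658333… → ⌈·⌉ = 5725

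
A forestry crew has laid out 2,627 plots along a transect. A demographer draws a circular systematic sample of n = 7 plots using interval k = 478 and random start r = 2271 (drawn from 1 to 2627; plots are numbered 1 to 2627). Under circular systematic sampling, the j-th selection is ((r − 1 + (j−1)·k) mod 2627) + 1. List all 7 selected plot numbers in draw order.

2271, 122, 600, 1078, 1556, 2034, 2512

Selection 1: 2271
Selection 2: 2271 + 478 = 2749 → 2749 − 2627 = 122
Selection 3: 122 + 478 = 600
Selection 4: 600 + 478 = 1078
Selection 5: 1078 + 478 = 1556
Selection 6: 1556 + 478 = 2034
Selection 7: 2034 + 478 = 2512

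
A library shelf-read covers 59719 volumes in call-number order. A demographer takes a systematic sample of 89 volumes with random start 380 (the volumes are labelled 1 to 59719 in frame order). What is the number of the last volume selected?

k = 59719/89 = 671
89th selection = r + (89−1)·k = 380 + 88×671 = 380 + 59048 = 59428

59428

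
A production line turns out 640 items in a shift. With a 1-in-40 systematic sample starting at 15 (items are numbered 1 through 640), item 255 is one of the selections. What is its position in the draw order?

k = 40
position = (255 − 15)/40 + 1 = 240/40 + 1 = 6 + 1 = 7

7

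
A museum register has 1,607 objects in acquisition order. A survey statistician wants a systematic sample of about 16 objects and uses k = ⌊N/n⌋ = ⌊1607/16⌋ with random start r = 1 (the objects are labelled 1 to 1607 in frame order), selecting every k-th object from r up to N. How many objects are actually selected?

k = ⌊1607/16⌋ = 100
Achieved size = ⌊(1607 − 1)/100⌋ + 1 = ⌊1606/100⌋ + 1 = 16 + 1 = 17
(last selection: 1 + 16×100 = 1601 ≤ 1607; next would be 1701 > 1607)

17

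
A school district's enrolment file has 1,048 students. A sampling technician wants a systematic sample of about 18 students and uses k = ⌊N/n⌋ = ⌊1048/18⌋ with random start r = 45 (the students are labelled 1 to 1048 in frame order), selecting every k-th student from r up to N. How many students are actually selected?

18

k = ⌊1048/18⌋ = 58
Achieved size = ⌊(1048 − 45)/58⌋ + 1 = ⌊1003/58⌋ + 1 = 17 + 1 = 18
(last selection: 45 + 17×58 = 1031 ≤ 1048; next would be 1089 > 1048)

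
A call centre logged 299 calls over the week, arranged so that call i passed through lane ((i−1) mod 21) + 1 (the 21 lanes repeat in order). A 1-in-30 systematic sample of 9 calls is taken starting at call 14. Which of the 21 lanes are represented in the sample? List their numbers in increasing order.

Consecutive selections differ by k = 30, so their lane numbers differ by 30 mod 21 = 9.
gcd(30, 21) = 3, so the sample visits 21/3 = 7 distinct residues mod 21.
Start 14 is lane 14; the lanes hit are 2, 5, 8, 11, 14, 17, 20.

2, 5, 8, 11, 14, 17, 20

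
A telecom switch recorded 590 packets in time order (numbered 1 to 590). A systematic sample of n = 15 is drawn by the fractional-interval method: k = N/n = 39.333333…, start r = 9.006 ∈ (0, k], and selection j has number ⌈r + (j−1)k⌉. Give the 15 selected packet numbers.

10, 49, 88, 128, 167, 206, 246, 285, 324, 364, 403, 442, 482, 521, 560

j=1: r + 0k = 9.006 → ⌈·⌉ = 10
j=2: r + 1k = 48.339333… → ⌈·⌉ = 49
j=3: r + 2k = 87.672666… → ⌈·⌉ = 88
j=4: r + 3k = 127.006 → ⌈·⌉ = 128
j=5: r + 4k = 166.339333… → ⌈·⌉ = 167
j=6: r + 5k = 205.672666… → ⌈·⌉ = 206
j=7: r + 6k = 245.006 → ⌈·⌉ = 246
j=8: r + 7k = 284.339333… → ⌈·⌉ = 285
j=9: r + 8k = 323.672666… → ⌈·⌉ = 324
j=10: r + 9k = 363.006 → ⌈·⌉ = 364
j=11: r + 10k = 402.339333… → ⌈·⌉ = 403
j=12: r + 11k = 441.672666… → ⌈·⌉ = 442
j=13: r + 12k = 481.006 → ⌈·⌉ = 482
j=14: r + 13k = 520.339333… → ⌈·⌉ = 521
j=15: r + 14k = 559.672666… → ⌈·⌉ = 560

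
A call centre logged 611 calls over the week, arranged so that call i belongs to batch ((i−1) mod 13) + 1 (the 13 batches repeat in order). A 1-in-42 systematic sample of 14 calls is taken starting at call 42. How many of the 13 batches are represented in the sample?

Consecutive selections differ by k = 42, so their batch numbers differ by 42 mod 13 = 3.
gcd(42, 13) = 1, so the sample visits 13/1 = 13 distinct residues mod 13.
Start 42 is batch 3; the batches hit are 1, 2, 3, 4, 5, 6, 7, 8, 9, 10, 11, 12, 13.

13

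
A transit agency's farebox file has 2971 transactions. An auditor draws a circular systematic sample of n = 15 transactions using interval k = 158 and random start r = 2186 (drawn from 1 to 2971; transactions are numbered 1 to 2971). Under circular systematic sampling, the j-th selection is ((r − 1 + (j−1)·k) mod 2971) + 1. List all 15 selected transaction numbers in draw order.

Selection 1: 2186
Selection 2: 2186 + 158 = 2344
Selection 3: 2344 + 158 = 2502
Selection 4: 2502 + 158 = 2660
Selection 5: 2660 + 158 = 2818
Selection 6: 2818 + 158 = 2976 → 2976 − 2971 = 5
Selection 7: 5 + 158 = 163
Selection 8: 163 + 158 = 321
Selection 9: 321 + 158 = 479
Selection 10: 479 + 158 = 637
Selection 11: 637 + 158 = 795
Selection 12: 795 + 158 = 953
Selection 13: 953 + 158 = 1111
Selection 14: 1111 + 158 = 1269
Selection 15: 1269 + 158 = 1427

2186, 2344, 2502, 2660, 2818, 5, 163, 321, 479, 637, 795, 953, 1111, 1269, 1427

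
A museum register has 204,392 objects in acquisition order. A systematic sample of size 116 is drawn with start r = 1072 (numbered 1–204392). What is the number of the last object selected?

203702

k = 204392/116 = 1762
116th selection = r + (116−1)·k = 1072 + 115×1762 = 1072 + 202630 = 203702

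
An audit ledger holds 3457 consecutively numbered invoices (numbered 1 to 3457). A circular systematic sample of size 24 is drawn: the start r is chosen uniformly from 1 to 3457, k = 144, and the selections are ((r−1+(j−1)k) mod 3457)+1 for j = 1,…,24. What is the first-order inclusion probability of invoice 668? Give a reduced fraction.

24/3457

For each position j, as r ranges over 1…3457 the j-th selection hits every invoice exactly once, so invoice 668 is selected for exactly 24 of the 3457 starts.
Inclusion probability = 24/3457.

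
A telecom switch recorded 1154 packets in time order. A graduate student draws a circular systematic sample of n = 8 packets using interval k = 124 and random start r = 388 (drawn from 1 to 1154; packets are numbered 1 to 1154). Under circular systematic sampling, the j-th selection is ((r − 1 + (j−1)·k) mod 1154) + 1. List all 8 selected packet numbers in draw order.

388, 512, 636, 760, 884, 1008, 1132, 102

Selection 1: 388
Selection 2: 388 + 124 = 512
Selection 3: 512 + 124 = 636
Selection 4: 636 + 124 = 760
Selection 5: 760 + 124 = 884
Selection 6: 884 + 124 = 1008
Selection 7: 1008 + 124 = 1132
Selection 8: 1132 + 124 = 1256 → 1256 − 1154 = 102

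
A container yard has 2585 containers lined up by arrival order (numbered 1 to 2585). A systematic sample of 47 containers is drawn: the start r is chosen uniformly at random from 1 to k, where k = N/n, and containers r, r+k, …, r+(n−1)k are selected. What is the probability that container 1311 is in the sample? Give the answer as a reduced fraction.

1/55

k = 2585/47 = 55.
Container 1311 is selected iff r ≡ 1311 (mod 55); exactly one such r in {1,…,55}.
Inclusion probability = 1/55.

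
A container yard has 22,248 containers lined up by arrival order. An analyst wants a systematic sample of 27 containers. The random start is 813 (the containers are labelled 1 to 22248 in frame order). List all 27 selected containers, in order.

813, 1637, 2461, 3285, 4109, 4933, 5757, 6581, 7405, 8229, 9053, 9877, 10701, 11525, 12349, 13173, 13997, 14821, 15645, 16469, 17293, 18117, 18941, 19765, 20589, 21413, 22237

k = N/n = 22248/27 = 824
container 1: 813
container 2: 813 + 824 = 1637
container 3: 1637 + 824 = 2461
container 4: 2461 + 824 = 3285
container 5: 3285 + 824 = 4109
container 6: 4109 + 824 = 4933
container 7: 4933 + 824 = 5757
container 8: 5757 + 824 = 6581
container 9: 6581 + 824 = 7405
container 10: 7405 + 824 = 8229
container 11: 8229 + 824 = 9053
container 12: 9053 + 824 = 9877
container 13: 9877 + 824 = 10701
container 14: 10701 + 824 = 11525
container 15: 11525 + 824 = 12349
container 16: 12349 + 824 = 13173
container 17: 13173 + 824 = 13997
container 18: 13997 + 824 = 14821
container 19: 14821 + 824 = 15645
container 20: 15645 + 824 = 16469
container 21: 16469 + 824 = 17293
container 22: 17293 + 824 = 18117
container 23: 18117 + 824 = 18941
container 24: 18941 + 824 = 19765
container 25: 19765 + 824 = 20589
container 26: 20589 + 824 = 21413
container 27: 21413 + 824 = 22237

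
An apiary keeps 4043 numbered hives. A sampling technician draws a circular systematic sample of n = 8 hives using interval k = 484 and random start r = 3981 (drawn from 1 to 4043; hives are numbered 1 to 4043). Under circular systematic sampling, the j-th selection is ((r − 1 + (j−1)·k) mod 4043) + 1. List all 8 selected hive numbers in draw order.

3981, 422, 906, 1390, 1874, 2358, 2842, 3326

Selection 1: 3981
Selection 2: 3981 + 484 = 4465 → 4465 − 4043 = 422
Selection 3: 422 + 484 = 906
Selection 4: 906 + 484 = 1390
Selection 5: 1390 + 484 = 1874
Selection 6: 1874 + 484 = 2358
Selection 7: 2358 + 484 = 2842
Selection 8: 2842 + 484 = 3326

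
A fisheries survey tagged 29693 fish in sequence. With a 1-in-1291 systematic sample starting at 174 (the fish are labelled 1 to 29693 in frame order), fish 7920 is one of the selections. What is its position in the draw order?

k = 1291
position = (7920 − 174)/1291 + 1 = 7746/1291 + 1 = 6 + 1 = 7

7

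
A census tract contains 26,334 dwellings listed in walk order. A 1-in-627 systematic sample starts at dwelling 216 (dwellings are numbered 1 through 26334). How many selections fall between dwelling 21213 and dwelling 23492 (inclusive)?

4

k = 627
First selection ≥ 21213: 216 + ⌈(21213−216)/627⌉·627 = 216 + 34×627 = 21534
Last selection ≤ 23492: 216 + ⌊(23492−216)/627⌋·627 = 216 + 37×627 = 23415
Count = 37 − 34 + 1 = 4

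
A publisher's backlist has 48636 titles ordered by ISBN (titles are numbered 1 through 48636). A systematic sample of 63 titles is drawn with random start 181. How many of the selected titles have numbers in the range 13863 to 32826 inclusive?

25

k = 48636/63 = 772
First selection ≥ 13863: 181 + ⌈(13863−181)/772⌉·772 = 181 + 18×772 = 14077
Last selection ≤ 32826: 181 + ⌊(32826−181)/772⌋·772 = 181 + 42×772 = 32605
Count = 42 − 18 + 1 = 25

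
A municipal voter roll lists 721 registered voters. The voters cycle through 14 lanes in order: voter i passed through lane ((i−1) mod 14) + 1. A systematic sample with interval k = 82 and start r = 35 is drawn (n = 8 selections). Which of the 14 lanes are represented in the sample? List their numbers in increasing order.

Consecutive selections differ by k = 82, so their lane numbers differ by 82 mod 14 = 12.
gcd(82, 14) = 2, so the sample visits 14/2 = 7 distinct residues mod 14.
Start 35 is lane 7; the lanes hit are 1, 3, 5, 7, 9, 11, 13.

1, 3, 5, 7, 9, 11, 13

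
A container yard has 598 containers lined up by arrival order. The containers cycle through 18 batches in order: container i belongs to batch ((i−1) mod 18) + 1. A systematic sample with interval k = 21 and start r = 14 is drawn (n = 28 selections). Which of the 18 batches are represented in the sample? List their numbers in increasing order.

2, 5, 8, 11, 14, 17

Consecutive selections differ by k = 21, so their batch numbers differ by 21 mod 18 = 3.
gcd(21, 18) = 3, so the sample visits 18/3 = 6 distinct residues mod 18.
Start 14 is batch 14; the batches hit are 2, 5, 8, 11, 14, 17.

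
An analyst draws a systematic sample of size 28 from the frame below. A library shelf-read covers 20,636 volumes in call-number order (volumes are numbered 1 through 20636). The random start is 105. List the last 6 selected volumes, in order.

k = N/n = 20636/28 = 737
23rd selection = 105 + 22×737 = 16319
24th: 16319 + 737 = 17056
25th: 17056 + 737 = 17793
26th: 17793 + 737 = 18530
27th: 18530 + 737 = 19267
28th: 19267 + 737 = 20004

16319, 17056, 17793, 18530, 19267, 20004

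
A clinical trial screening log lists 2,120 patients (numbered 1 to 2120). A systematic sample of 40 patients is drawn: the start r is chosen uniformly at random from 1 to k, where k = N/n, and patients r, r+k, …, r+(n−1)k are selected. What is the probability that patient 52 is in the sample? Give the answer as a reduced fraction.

k = 2120/40 = 53.
Patient 52 is selected iff r ≡ 52 (mod 53); exactly one such r in {1,…,53}.
Inclusion probability = 1/53.

1/53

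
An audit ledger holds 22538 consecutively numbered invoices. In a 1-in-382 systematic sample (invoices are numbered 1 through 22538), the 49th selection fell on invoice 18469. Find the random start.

133

k = 382
r = 18469 − (49−1)×382 = 18469 − 18336 = 133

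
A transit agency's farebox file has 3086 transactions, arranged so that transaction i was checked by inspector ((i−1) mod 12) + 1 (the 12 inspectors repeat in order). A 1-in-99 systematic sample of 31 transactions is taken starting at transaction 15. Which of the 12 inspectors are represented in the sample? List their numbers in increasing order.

3, 6, 9, 12

Consecutive selections differ by k = 99, so their inspector numbers differ by 99 mod 12 = 3.
gcd(99, 12) = 3, so the sample visits 12/3 = 4 distinct residues mod 12.
Start 15 is inspector 3; the inspectors hit are 3, 6, 9, 12.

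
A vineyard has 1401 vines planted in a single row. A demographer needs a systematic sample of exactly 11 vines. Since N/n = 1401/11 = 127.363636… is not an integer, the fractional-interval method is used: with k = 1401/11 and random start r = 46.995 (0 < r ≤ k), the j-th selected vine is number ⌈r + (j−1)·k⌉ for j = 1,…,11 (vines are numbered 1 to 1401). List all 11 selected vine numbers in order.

j=1: r + 0k = 46.995 → ⌈·⌉ = 47
j=2: r + 1k = 174.358636… → ⌈·⌉ = 175
j=3: r + 2k = 301.722272… → ⌈·⌉ = 302
j=4: r + 3k = 429.085909… → ⌈·⌉ = 430
j=5: r + 4k = 556.449545… → ⌈·⌉ = 557
j=6: r + 5k = 683.813181… → ⌈·⌉ = 684
j=7: r + 6k = 811.176818… → ⌈·⌉ = 812
j=8: r + 7k = 938.540454… → ⌈·⌉ = 939
j=9: r + 8k = 1065.904090… → ⌈·⌉ = 1066
j=10: r + 9k = 1193.267727… → ⌈·⌉ = 1194
j=11: r + 10k = 1320.631363… → ⌈·⌉ = 1321

47, 175, 302, 430, 557, 684, 812, 939, 1066, 1194, 1321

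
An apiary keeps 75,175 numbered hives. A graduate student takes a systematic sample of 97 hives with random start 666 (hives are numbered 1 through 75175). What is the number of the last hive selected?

75066

k = 75175/97 = 775
97th selection = r + (97−1)·k = 666 + 96×775 = 666 + 74400 = 75066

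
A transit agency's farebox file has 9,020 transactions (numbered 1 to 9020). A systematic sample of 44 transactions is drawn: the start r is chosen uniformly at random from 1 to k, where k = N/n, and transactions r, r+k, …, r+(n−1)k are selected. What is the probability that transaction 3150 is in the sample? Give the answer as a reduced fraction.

k = 9020/44 = 205.
Transaction 3150 is selected iff r ≡ 3150 (mod 205); exactly one such r in {1,…,205}.
Inclusion probability = 1/205.

1/205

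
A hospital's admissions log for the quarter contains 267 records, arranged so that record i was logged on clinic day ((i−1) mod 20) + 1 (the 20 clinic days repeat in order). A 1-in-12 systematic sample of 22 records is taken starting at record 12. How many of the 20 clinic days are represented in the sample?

5

Consecutive selections differ by k = 12, so their clinic day numbers differ by 12 mod 20 = 12.
gcd(12, 20) = 4, so the sample visits 20/4 = 5 distinct residues mod 20.
Start 12 is clinic day 12; the clinic days hit are 4, 8, 12, 16, 20.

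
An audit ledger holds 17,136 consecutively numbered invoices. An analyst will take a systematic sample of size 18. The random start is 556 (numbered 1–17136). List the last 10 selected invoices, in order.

8172, 9124, 10076, 11028, 11980, 12932, 13884, 14836, 15788, 16740

k = N/n = 17136/18 = 952
9th selection = 556 + 8×952 = 8172
10th: 8172 + 952 = 9124
11th: 9124 + 952 = 10076
12th: 10076 + 952 = 11028
13th: 11028 + 952 = 11980
14th: 11980 + 952 = 12932
15th: 12932 + 952 = 13884
16th: 13884 + 952 = 14836
17th: 14836 + 952 = 15788
18th: 15788 + 952 = 16740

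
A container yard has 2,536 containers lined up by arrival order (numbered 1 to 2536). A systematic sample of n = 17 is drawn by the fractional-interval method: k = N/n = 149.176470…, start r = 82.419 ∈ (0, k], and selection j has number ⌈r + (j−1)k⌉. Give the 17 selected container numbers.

83, 232, 381, 530, 680, 829, 978, 1127, 1276, 1426, 1575, 1724, 1873, 2022, 2171, 2321, 2470

j=1: r + 0k = 82.419 → ⌈·⌉ = 83
j=2: r + 1k = 231.595470… → ⌈·⌉ = 232
j=3: r + 2k = 380.771941… → ⌈·⌉ = 381
j=4: r + 3k = 529.948411… → ⌈·⌉ = 530
j=5: r + 4k = 679.124882… → ⌈·⌉ = 680
j=6: r + 5k = 828.301352… → ⌈·⌉ = 829
j=7: r + 6k = 977.477823… → ⌈·⌉ = 978
j=8: r + 7k = 1126.654294… → ⌈·⌉ = 1127
j=9: r + 8k = 1275.830764… → ⌈·⌉ = 1276
j=10: r + 9k = 1425.007235… → ⌈·⌉ = 1426
j=11: r + 10k = 1574.183705… → ⌈·⌉ = 1575
j=12: r + 11k = 1723.360176… → ⌈·⌉ = 1724
j=13: r + 12k = 1872.536647… → ⌈·⌉ = 1873
j=14: r + 13k = 2021.713117… → ⌈·⌉ = 2022
j=15: r + 14k = 2170.889588… → ⌈·⌉ = 2171
j=16: r + 15k = 2320.066058… → ⌈·⌉ = 2321
j=17: r + 16k = 2469.242529… → ⌈·⌉ = 2470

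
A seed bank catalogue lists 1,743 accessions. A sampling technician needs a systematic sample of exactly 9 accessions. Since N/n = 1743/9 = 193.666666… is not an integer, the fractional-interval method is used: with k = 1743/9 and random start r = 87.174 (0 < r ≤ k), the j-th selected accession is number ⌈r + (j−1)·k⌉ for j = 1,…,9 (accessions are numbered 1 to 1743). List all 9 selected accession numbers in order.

j=1: r + 0k = 87.174 → ⌈·⌉ = 88
j=2: r + 1k = 280.840666… → ⌈·⌉ = 281
j=3: r + 2k = 474.507333… → ⌈·⌉ = 475
j=4: r + 3k = 668.174 → ⌈·⌉ = 669
j=5: r + 4k = 861.840666… → ⌈·⌉ = 862
j=6: r + 5k = 1055.507333… → ⌈·⌉ = 1056
j=7: r + 6k = 1249.174 → ⌈·⌉ = 1250
j=8: r + 7k = 1442.840666… → ⌈·⌉ = 1443
j=9: r + 8k = 1636.507333… → ⌈·⌉ = 1637

88, 281, 475, 669, 862, 1056, 1250, 1443, 1637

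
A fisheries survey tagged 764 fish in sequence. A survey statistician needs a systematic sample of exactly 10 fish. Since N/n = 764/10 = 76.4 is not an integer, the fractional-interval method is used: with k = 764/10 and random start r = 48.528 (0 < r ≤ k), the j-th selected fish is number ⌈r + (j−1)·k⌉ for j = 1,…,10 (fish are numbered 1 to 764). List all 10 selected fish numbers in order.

j=1: r + 0k = 48.528 → ⌈·⌉ = 49
j=2: r + 1k = 124.928 → ⌈·⌉ = 125
j=3: r + 2k = 201.328 → ⌈·⌉ = 202
j=4: r + 3k = 277.728 → ⌈·⌉ = 278
j=5: r + 4k = 354.128 → ⌈·⌉ = 355
j=6: r + 5k = 430.528 → ⌈·⌉ = 431
j=7: r + 6k = 506.928 → ⌈·⌉ = 507
j=8: r + 7k = 583.328 → ⌈·⌉ = 584
j=9: r + 8k = 659.728 → ⌈·⌉ = 660
j=10: r + 9k = 736.128 → ⌈·⌉ = 737

49, 125, 202, 278, 355, 431, 507, 584, 660, 737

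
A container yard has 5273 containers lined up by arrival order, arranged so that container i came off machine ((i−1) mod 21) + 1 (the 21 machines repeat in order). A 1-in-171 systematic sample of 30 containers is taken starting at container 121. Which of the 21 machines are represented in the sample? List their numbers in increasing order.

Consecutive selections differ by k = 171, so their machine numbers differ by 171 mod 21 = 3.
gcd(171, 21) = 3, so the sample visits 21/3 = 7 distinct residues mod 21.
Start 121 is machine 16; the machines hit are 1, 4, 7, 10, 13, 16, 19.

1, 4, 7, 10, 13, 16, 19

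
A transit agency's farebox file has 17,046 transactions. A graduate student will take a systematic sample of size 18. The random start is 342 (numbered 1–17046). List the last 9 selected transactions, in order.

k = N/n = 17046/18 = 947
10th selection = 342 + 9×947 = 8865
11th: 8865 + 947 = 9812
12th: 9812 + 947 = 10759
13th: 10759 + 947 = 11706
14th: 11706 + 947 = 12653
15th: 12653 + 947 = 13600
16th: 13600 + 947 = 14547
17th: 14547 + 947 = 15494
18th: 15494 + 947 = 16441

8865, 9812, 10759, 11706, 12653, 13600, 14547, 15494, 16441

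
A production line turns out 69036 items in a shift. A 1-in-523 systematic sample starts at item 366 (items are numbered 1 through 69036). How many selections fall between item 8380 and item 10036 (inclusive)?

3

k = 523
First selection ≥ 8380: 366 + ⌈(8380−366)/523⌉·523 = 366 + 16×523 = 8734
Last selection ≤ 10036: 366 + ⌊(10036−366)/523⌋·523 = 366 + 18×523 = 9780
Count = 18 − 16 + 1 = 3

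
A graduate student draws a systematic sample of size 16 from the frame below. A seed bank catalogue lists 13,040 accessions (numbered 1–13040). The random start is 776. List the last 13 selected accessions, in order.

k = N/n = 13040/16 = 815
4th selection = 776 + 3×815 = 3221
5th: 3221 + 815 = 4036
6th: 4036 + 815 = 4851
7th: 4851 + 815 = 5666
8th: 5666 + 815 = 6481
9th: 6481 + 815 = 7296
10th: 7296 + 815 = 8111
11th: 8111 + 815 = 8926
12th: 8926 + 815 = 9741
13th: 9741 + 815 = 10556
14th: 10556 + 815 = 11371
15th: 11371 + 815 = 12186
16th: 12186 + 815 = 13001

3221, 4036, 4851, 5666, 6481, 7296, 8111, 8926, 9741, 10556, 11371, 12186, 13001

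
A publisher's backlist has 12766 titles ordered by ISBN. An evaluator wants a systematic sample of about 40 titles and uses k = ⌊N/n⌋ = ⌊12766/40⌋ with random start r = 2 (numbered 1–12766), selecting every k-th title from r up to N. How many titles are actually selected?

k = ⌊12766/40⌋ = 319
Achieved size = ⌊(12766 − 2)/319⌋ + 1 = ⌊12764/319⌋ + 1 = 40 + 1 = 41
(last selection: 2 + 40×319 = 12762 ≤ 12766; next would be 13081 > 12766)

41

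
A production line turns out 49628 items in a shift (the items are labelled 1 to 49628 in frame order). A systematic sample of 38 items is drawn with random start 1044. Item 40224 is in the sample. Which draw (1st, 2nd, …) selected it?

31

k = 49628/38 = 1306
position = (40224 − 1044)/1306 + 1 = 39180/1306 + 1 = 30 + 1 = 31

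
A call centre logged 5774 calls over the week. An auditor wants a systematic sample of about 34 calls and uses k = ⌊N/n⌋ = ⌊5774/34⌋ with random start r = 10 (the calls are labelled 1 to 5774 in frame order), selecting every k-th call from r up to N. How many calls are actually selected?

35

k = ⌊5774/34⌋ = 169
Achieved size = ⌊(5774 − 10)/169⌋ + 1 = ⌊5764/169⌋ + 1 = 34 + 1 = 35
(last selection: 10 + 34×169 = 5756 ≤ 5774; next would be 5925 > 5774)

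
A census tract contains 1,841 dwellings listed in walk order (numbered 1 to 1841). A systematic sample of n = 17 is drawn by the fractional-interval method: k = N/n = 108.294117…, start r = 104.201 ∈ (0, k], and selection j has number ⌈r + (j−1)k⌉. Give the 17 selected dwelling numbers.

105, 213, 321, 430, 538, 646, 754, 863, 971, 1079, 1188, 1296, 1404, 1513, 1621, 1729, 1837

j=1: r + 0k = 104.201 → ⌈·⌉ = 105
j=2: r + 1k = 212.495117… → ⌈·⌉ = 213
j=3: r + 2k = 320.789235… → ⌈·⌉ = 321
j=4: r + 3k = 429.083352… → ⌈·⌉ = 430
j=5: r + 4k = 537.377470… → ⌈·⌉ = 538
j=6: r + 5k = 645.671588… → ⌈·⌉ = 646
j=7: r + 6k = 753.965705… → ⌈·⌉ = 754
j=8: r + 7k = 862.259823… → ⌈·⌉ = 863
j=9: r + 8k = 970.553941… → ⌈·⌉ = 971
j=10: r + 9k = 1078.848058… → ⌈·⌉ = 1079
j=11: r + 10k = 1187.142176… → ⌈·⌉ = 1188
j=12: r + 11k = 1295.436294… → ⌈·⌉ = 1296
j=13: r + 12k = 1403.730411… → ⌈·⌉ = 1404
j=14: r + 13k = 1512.024529… → ⌈·⌉ = 1513
j=15: r + 14k = 1620.318647… → ⌈·⌉ = 1621
j=16: r + 15k = 1728.612764… → ⌈·⌉ = 1729
j=17: r + 16k = 1836.906882… → ⌈·⌉ = 1837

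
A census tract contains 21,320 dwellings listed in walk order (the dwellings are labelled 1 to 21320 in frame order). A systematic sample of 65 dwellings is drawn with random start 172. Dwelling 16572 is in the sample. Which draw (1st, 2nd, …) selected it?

51

k = 21320/65 = 328
position = (16572 − 172)/328 + 1 = 16400/328 + 1 = 50 + 1 = 51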